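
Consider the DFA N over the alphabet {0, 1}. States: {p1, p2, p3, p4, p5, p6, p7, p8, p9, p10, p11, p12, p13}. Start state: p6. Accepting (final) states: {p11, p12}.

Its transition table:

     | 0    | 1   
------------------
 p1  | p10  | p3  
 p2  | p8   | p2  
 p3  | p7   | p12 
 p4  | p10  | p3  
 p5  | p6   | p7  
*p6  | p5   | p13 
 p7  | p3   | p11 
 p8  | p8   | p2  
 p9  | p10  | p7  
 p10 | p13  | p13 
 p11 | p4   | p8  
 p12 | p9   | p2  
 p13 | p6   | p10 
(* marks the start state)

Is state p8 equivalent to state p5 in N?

First remove the unreachable states {p1}; 12 states remain.
Start with accepting vs non-accepting: {p11,p12} | {p2,p3,p4,p5,p6,p7,p8,p9,p10,p13}.
Refine {p2,p3,p4,p5,p6,p7,p8,p9,p10,p13} on symbol 1: members go to different blocks, giving {p2,p4,p5,p6,p8,p9,p10,p13} and {p3,p7}.
Split {p2,p4,p5,p6,p8,p9,p10,p13} by δ(·,1) → {p2,p6,p8,p10,p13} and {p4,p5,p9}.
Split {p2,p6,p8,p10,p13} by δ(·,0) → {p2,p8,p10,p13} and {p6}.
Split {p2,p8,p10,p13} by δ(·,0) → {p2,p8,p10} and {p13}.
On input 0, block {p2,p8,p10} splits into {p2,p8} and {p10}.
Refine {p4,p5,p9} on symbol 0: members go to different blocks, giving {p4,p9} and {p5}.
Stable partition: {p11,p12} | {p2,p8} | {p3,p7} | {p4,p9} | {p6} | {p13} | {p10} | {p5} — 8 equivalence classes.
p8 and p5 end up in different blocks, so they are distinguishable. For instance, the string '11' is accepted from only p5.

No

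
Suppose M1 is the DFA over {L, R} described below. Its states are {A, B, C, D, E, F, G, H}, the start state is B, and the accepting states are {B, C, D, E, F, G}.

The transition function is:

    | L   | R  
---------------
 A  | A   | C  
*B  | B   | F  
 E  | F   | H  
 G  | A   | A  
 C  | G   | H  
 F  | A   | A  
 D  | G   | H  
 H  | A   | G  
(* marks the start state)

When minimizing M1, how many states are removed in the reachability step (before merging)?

2

No path from B leads to D, E; the other 6 states are all reachable.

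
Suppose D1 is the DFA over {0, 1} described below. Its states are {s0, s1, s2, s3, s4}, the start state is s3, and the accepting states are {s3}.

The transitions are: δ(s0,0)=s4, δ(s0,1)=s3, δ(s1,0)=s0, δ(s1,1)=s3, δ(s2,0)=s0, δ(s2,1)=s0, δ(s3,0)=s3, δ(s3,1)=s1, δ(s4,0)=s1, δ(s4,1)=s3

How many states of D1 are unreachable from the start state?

BFS from s3 reaches {s0, s1, s3, s4}; the 1 state(s) s2 are never visited.

1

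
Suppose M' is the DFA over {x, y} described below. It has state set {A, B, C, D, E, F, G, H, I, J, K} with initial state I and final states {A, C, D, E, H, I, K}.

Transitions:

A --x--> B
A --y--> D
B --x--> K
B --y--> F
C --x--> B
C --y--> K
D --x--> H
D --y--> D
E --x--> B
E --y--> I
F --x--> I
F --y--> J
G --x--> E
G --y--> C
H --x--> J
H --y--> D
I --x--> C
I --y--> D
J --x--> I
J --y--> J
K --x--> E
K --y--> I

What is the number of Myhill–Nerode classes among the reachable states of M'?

3

First remove the unreachable states {A,G}; 9 states remain.
Initial partition by acceptance: {C,D,E,H,I,K} | {B,F,J}.
Split {C,D,E,H,I,K} by δ(·,x) → {C,E,H} and {D,I,K}.
No further refinement is possible. Final partition (3 blocks): {C,E,H} | {B,F,J} | {D,I,K}.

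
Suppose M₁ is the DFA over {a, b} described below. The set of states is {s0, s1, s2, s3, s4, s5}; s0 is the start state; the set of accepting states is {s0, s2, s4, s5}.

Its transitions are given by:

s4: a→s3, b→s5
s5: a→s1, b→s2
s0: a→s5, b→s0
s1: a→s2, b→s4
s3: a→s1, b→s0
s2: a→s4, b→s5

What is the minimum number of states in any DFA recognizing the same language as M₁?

Initial partition by acceptance: {s0,s2,s4,s5} | {s1,s3}.
Refine {s0,s2,s4,s5} on symbol a: members go to different blocks, giving {s0,s2} and {s4,s5}.
Split {s0,s2} by δ(·,b) → {s0} and {s2}.
On input a, block {s1,s3} splits into {s1} and {s3}.
Refine {s4,s5} on symbol a: members go to different blocks, giving {s4} and {s5}.
Stable partition: {s0} | {s1} | {s4} | {s2} | {s3} | {s5} — 6 equivalence classes.

6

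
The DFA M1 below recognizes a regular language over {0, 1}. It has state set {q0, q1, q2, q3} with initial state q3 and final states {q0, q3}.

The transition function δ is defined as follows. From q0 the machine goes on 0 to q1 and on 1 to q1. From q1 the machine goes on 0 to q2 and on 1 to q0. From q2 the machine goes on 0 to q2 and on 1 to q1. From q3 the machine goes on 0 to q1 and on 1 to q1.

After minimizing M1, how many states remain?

All states are reachable from the start state.
Initial partition by acceptance: {q0,q3} | {q1,q2}.
On input 1, block {q1,q2} splits into {q1} and {q2}.
Stable partition: {q0,q3} | {q1} | {q2} — 3 equivalence classes.

3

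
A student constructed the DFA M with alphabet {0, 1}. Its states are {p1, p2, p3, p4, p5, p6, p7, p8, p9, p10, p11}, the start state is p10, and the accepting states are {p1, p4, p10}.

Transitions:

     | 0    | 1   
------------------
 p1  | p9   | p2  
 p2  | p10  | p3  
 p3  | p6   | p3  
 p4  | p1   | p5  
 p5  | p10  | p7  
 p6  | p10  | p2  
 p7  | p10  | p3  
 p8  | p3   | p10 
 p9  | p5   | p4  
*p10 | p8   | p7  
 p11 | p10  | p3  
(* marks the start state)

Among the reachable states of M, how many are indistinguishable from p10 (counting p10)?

1

States {p1,p4,p5,p9,p11} cannot be reached from the start state, so discard them.
P0 = {p10} | {p2,p3,p6,p7,p8}.
Split {p2,p3,p6,p7,p8} by δ(·,0) → {p2,p6,p7} and {p3,p8}.
On input 1, block {p2,p6,p7} splits into {p2,p7} and {p6}.
Split {p3,p8} by δ(·,0) → {p3} and {p8}.
Stable partition: {p10} | {p2,p7} | {p3} | {p6} | {p8} — 5 equivalence classes.
The equivalence class containing p10 is {p10}, of size 1.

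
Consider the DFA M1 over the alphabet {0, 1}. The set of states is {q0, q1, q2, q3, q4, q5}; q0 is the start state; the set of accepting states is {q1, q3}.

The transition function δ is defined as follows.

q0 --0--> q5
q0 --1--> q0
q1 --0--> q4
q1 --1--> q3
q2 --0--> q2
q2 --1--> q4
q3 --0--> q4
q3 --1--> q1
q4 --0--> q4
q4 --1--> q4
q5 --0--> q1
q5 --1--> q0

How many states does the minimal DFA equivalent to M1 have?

Reachable states from the start: {q0,q1,q3,q4,q5}. Unreachable: {q2} — drop them.
Start with accepting vs non-accepting: {q1,q3} | {q0,q4,q5}.
On input 0, block {q0,q4,q5} splits into {q0,q4} and {q5}.
On input 0, block {q0,q4} splits into {q0} and {q4}.
Stable partition: {q1,q3} | {q0} | {q5} | {q4} — 4 equivalence classes.

4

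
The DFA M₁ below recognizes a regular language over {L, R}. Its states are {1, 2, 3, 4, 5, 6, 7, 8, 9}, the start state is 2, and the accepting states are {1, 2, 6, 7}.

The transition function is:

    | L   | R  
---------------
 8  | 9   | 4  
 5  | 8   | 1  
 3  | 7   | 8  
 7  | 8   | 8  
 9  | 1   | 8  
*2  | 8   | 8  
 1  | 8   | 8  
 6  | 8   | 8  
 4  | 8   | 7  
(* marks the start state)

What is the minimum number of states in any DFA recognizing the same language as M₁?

4

States {3,5,6} cannot be reached from the start state, so discard them.
Start with accepting vs non-accepting: {1,2,7} | {4,8,9}.
Refine {4,8,9} on symbol L: members go to different blocks, giving {4,8} and {9}.
Split {4,8} by δ(·,L) → {4} and {8}.
No further refinement is possible. Final partition (4 blocks): {1,2,7} | {4} | {9} | {8}.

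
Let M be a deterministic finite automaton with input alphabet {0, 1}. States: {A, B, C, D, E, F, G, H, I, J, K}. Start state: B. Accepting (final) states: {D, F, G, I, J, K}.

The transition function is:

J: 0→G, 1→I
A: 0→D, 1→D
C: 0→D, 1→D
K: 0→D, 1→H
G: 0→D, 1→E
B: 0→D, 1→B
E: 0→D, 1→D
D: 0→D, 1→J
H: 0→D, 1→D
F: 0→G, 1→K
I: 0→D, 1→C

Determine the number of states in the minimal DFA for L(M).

5

States {A,F,H,K} cannot be reached from the start state, so discard them.
P0 = {D,G,I,J} | {B,C,E}.
Refine {D,G,I,J} on symbol 1: members go to different blocks, giving {D,J} and {G,I}.
Refine {D,J} on symbol 0: members go to different blocks, giving {D} and {J}.
On input 1, block {B,C,E} splits into {C,E} and {B}.
No further refinement is possible. Final partition (5 blocks): {D} | {C,E} | {G,I} | {J} | {B}.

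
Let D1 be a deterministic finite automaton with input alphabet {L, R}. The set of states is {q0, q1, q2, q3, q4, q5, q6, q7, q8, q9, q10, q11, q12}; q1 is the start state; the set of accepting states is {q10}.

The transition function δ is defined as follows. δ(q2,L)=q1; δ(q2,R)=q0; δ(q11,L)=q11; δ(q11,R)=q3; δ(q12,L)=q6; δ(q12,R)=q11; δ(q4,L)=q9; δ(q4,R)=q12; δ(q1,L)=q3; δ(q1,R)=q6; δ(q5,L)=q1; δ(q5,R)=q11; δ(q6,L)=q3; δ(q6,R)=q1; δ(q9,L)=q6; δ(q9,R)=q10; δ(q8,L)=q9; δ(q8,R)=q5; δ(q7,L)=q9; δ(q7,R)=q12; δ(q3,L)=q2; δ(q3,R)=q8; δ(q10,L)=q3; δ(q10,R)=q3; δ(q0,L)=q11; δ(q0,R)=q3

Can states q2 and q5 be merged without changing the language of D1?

Yes

Reachable states from the start: {q0,q1,q2,q3,q5,q6,q8,q9,q10,q11}. Unreachable: {q4,q7,q12} — drop them.
Start with accepting vs non-accepting: {q10} | {q0,q1,q2,q3,q5,q6,q8,q9,q11}.
Refine {q0,q1,q2,q3,q5,q6,q8,q9,q11} on symbol R: members go to different blocks, giving {q0,q1,q2,q3,q5,q6,q8,q11} and {q9}.
Refine {q0,q1,q2,q3,q5,q6,q8,q11} on symbol L: members go to different blocks, giving {q0,q1,q2,q3,q5,q6,q11} and {q8}.
Split {q0,q1,q2,q3,q5,q6,q11} by δ(·,R) → {q0,q1,q2,q5,q6,q11} and {q3}.
Refine {q0,q1,q2,q5,q6,q11} on symbol L: members go to different blocks, giving {q0,q2,q5,q11} and {q1,q6}.
Refine {q0,q2,q5,q11} on symbol L: members go to different blocks, giving {q0,q11} and {q2,q5}.
No further refinement is possible. Final partition (7 blocks): {q10} | {q0,q11} | {q9} | {q8} | {q3} | {q1,q6} | {q2,q5}.
q2 and q5 lie in the same block of the stable partition, so they are equivalent — no string distinguishes them.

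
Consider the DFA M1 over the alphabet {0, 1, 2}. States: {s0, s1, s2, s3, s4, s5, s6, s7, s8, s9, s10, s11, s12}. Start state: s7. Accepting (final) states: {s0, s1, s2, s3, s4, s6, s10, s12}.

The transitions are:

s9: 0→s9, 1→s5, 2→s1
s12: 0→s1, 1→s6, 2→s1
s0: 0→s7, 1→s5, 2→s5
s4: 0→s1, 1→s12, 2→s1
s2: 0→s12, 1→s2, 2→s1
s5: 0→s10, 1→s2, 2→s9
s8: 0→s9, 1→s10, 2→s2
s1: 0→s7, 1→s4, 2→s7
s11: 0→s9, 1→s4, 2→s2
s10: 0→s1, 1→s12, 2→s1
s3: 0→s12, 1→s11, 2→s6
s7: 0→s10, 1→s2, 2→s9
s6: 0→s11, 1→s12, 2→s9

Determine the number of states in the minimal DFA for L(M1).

8

States {s0,s3,s8} cannot be reached from the start state, so discard them.
P0 = {s1,s2,s4,s6,s10,s12} | {s5,s7,s9,s11}.
Split {s1,s2,s4,s6,s10,s12} by δ(·,0) → {s2,s4,s10,s12} and {s1,s6}.
Refine {s2,s4,s10,s12} on symbol 0: members go to different blocks, giving {s4,s10,s12} and {s2}.
On input 1, block {s4,s10,s12} splits into {s4,s10} and {s12}.
Split {s5,s7,s9,s11} by δ(·,0) → {s5,s7} and {s9,s11}.
On input 0, block {s1,s6} splits into {s1} and {s6}.
Split {s9,s11} by δ(·,1) → {s9} and {s11}.
Stable partition: {s4,s10} | {s5,s7} | {s1} | {s2} | {s12} | {s9} | {s6} | {s11} — 8 equivalence classes.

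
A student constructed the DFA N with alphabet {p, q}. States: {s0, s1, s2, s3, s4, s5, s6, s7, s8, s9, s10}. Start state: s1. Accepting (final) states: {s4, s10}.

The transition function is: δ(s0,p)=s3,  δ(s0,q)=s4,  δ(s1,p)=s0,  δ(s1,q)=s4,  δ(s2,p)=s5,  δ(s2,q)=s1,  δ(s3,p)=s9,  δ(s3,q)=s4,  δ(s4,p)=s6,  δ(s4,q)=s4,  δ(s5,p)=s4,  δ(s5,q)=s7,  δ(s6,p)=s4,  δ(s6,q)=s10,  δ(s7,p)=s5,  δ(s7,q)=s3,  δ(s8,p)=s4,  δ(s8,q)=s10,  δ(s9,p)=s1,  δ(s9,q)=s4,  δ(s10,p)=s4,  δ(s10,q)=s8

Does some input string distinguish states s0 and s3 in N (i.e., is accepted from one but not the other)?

No

Reachable states from the start: {s0,s1,s3,s4,s6,s8,s9,s10}. Unreachable: {s2,s5,s7} — drop them.
Start with accepting vs non-accepting: {s4,s10} | {s0,s1,s3,s6,s8,s9}.
Split {s4,s10} by δ(·,p) → {s4} and {s10}.
Refine {s0,s1,s3,s6,s8,s9} on symbol p: members go to different blocks, giving {s0,s1,s3,s9} and {s6,s8}.
Stable partition: {s4} | {s0,s1,s3,s9} | {s10} | {s6,s8} — 4 equivalence classes.
s0 and s3 lie in the same block of the stable partition, so they are equivalent — no string distinguishes them.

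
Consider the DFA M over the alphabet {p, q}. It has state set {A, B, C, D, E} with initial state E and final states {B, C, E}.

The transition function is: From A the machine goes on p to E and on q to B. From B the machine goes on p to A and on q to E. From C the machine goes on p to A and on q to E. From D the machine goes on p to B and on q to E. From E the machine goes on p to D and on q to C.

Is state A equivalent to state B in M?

Every state is reachable, so we keep all 5.
Initial partition by acceptance: {B,C,E} | {A,D}.
No further refinement is possible. Final partition (2 blocks): {B,C,E} | {A,D}.
A and B end up in different blocks, so they are distinguishable. For instance, the string 'ε' is accepted from only B.

No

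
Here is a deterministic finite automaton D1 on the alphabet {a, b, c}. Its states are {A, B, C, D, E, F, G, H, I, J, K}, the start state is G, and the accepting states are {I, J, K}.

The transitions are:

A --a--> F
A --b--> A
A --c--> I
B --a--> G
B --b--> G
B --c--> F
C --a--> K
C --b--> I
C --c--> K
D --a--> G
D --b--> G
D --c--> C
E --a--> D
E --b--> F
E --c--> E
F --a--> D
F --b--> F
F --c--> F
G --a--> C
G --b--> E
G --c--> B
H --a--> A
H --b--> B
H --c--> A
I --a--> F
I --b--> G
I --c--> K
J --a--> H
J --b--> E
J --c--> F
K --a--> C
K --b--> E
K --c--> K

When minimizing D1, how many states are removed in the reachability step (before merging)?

BFS from G reaches {B, C, D, E, F, G, I, K}; the 3 state(s) A, H, J are never visited.

3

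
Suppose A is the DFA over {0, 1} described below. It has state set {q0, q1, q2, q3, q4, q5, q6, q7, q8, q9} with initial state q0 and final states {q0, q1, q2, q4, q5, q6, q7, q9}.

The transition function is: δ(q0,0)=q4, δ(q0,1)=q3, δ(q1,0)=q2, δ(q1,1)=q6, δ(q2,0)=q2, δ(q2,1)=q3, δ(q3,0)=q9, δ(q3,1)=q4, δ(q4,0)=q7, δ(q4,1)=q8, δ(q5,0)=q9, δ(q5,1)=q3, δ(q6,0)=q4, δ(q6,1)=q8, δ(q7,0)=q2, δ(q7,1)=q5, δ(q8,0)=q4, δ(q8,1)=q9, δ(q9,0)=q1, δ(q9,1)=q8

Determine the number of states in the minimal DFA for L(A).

Start with accepting vs non-accepting: {q0,q1,q2,q4,q5,q6,q7,q9} | {q3,q8}.
On input 1, block {q0,q1,q2,q4,q5,q6,q7,q9} splits into {q0,q2,q4,q5,q6,q9} and {q1,q7}.
Split {q0,q2,q4,q5,q6,q9} by δ(·,0) → {q0,q2,q5,q6} and {q4,q9}.
On input 0, block {q0,q2,q5,q6} splits into {q0,q5,q6} and {q2}.
No further refinement is possible. Final partition (5 blocks): {q0,q5,q6} | {q3,q8} | {q1,q7} | {q4,q9} | {q2}.

5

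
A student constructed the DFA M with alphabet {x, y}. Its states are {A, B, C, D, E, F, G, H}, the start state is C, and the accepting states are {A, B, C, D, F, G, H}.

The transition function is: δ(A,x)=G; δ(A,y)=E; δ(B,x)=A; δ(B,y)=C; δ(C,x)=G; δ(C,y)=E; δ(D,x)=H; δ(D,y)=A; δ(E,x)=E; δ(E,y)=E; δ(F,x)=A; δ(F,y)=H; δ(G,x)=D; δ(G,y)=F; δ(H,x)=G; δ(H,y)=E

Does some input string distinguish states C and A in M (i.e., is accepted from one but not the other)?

States {B} cannot be reached from the start state, so discard them.
Start with accepting vs non-accepting: {A,C,D,F,G,H} | {E}.
Refine {A,C,D,F,G,H} on symbol y: members go to different blocks, giving {A,C,H} and {D,F,G}.
Refine {D,F,G} on symbol x: members go to different blocks, giving {D,F} and {G}.
No further refinement is possible. Final partition (4 blocks): {A,C,H} | {E} | {D,F} | {G}.
C and A lie in the same block of the stable partition, so they are equivalent — no string distinguishes them.

No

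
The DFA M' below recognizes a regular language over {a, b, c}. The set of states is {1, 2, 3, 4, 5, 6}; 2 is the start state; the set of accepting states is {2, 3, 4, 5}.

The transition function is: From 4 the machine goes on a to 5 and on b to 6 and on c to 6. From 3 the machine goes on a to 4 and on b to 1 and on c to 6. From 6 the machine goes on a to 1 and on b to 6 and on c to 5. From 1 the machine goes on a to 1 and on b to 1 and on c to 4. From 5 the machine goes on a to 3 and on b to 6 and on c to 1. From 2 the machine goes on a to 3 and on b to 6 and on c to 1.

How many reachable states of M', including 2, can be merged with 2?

4

All states are reachable from the start state.
P0 = {2,3,4,5} | {1,6}.
Stable partition: {2,3,4,5} | {1,6} — 2 equivalence classes.
The equivalence class containing 2 is {2,3,4,5}, of size 4.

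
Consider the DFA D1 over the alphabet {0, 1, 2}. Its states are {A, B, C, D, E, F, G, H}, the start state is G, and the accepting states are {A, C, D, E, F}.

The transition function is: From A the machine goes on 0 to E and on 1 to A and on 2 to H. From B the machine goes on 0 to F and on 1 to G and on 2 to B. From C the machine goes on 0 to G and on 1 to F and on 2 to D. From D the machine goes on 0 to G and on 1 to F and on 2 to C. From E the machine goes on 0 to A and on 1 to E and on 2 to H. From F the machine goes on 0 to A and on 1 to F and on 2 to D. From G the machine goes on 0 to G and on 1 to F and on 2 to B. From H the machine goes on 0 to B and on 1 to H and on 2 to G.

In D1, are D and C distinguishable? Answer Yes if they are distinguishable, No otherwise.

No

All states are reachable from the start state.
P0 = {A,C,D,E,F} | {B,G,H}.
On input 0, block {A,C,D,E,F} splits into {A,E,F} and {C,D}.
Refine {A,E,F} on symbol 2: members go to different blocks, giving {A,E} and {F}.
Refine {B,G,H} on symbol 0: members go to different blocks, giving {G,H} and {B}.
On input 0, block {G,H} splits into {G} and {H}.
No further refinement is possible. Final partition (6 blocks): {A,E} | {G} | {C,D} | {F} | {B} | {H}.
D and C lie in the same block of the stable partition, so they are equivalent — no string distinguishes them.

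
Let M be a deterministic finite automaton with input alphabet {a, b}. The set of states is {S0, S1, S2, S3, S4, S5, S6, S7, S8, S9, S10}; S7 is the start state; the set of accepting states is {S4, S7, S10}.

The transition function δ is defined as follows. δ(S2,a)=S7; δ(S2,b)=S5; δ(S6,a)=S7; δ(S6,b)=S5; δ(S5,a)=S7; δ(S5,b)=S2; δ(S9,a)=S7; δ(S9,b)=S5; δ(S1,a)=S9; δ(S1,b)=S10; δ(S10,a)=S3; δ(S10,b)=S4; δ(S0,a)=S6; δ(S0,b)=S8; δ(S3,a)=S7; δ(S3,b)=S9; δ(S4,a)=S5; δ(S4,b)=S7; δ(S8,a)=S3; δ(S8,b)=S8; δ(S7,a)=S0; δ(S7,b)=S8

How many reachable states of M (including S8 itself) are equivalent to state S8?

First remove the unreachable states {S1,S4,S10}; 8 states remain.
Initial partition by acceptance: {S7} | {S0,S2,S3,S5,S6,S8,S9}.
Split {S0,S2,S3,S5,S6,S8,S9} by δ(·,a) → {S2,S3,S5,S6,S9} and {S0,S8}.
No further refinement is possible. Final partition (3 blocks): {S7} | {S2,S3,S5,S6,S9} | {S0,S8}.
The equivalence class containing S8 is {S0,S8}, of size 2.

2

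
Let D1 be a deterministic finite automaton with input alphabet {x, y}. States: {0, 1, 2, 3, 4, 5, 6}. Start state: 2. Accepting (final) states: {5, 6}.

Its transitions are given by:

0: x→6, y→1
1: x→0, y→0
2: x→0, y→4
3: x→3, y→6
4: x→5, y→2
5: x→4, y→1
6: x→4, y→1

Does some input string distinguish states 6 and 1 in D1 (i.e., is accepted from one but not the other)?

Yes

Reachable states from the start: {0,1,2,4,5,6}. Unreachable: {3} — drop them.
Initial partition by acceptance: {5,6} | {0,1,2,4}.
On input x, block {0,1,2,4} splits into {0,4} and {1,2}.
Stable partition: {5,6} | {0,4} | {1,2} — 3 equivalence classes.
6 and 1 end up in different blocks, so they are distinguishable. For instance, the string 'ε' is accepted from only 6.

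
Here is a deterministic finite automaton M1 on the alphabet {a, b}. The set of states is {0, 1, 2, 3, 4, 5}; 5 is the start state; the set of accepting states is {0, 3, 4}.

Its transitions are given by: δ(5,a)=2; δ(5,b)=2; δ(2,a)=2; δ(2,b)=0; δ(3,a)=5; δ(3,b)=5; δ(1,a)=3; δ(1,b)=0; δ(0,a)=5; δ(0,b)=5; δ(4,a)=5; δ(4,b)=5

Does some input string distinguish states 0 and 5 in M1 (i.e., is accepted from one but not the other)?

Yes

States {1,3,4} cannot be reached from the start state, so discard them.
Initial partition by acceptance: {0} | {2,5}.
Refine {2,5} on symbol b: members go to different blocks, giving {2} and {5}.
The partition is now stable with 3 blocks: {0} | {2} | {5}.
0 and 5 end up in different blocks, so they are distinguishable. For instance, the string 'ε' is accepted from only 0.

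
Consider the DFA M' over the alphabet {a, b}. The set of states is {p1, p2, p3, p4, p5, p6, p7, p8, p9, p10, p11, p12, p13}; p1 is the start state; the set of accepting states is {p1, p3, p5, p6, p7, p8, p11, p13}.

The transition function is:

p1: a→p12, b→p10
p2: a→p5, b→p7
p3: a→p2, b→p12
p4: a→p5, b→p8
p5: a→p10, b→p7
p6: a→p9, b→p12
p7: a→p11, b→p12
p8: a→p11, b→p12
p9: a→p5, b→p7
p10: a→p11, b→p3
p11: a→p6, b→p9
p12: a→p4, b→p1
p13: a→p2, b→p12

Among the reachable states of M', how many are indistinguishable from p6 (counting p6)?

Reachable states from the start: {p1,p2,p3,p4,p5,p6,p7,p8,p9,p10,p11,p12}. Unreachable: {p13} — drop them.
P0 = {p1,p3,p5,p6,p7,p8,p11} | {p2,p4,p9,p10,p12}.
Split {p1,p3,p5,p6,p7,p8,p11} by δ(·,a) → {p1,p3,p5,p6} and {p7,p8,p11}.
On input b, block {p1,p3,p5,p6} splits into {p1,p3,p6} and {p5}.
Split {p2,p4,p9,p10,p12} by δ(·,a) → {p2,p4,p9} and {p10} and {p12}.
Split {p1,p3,p6} by δ(·,a) → {p3,p6} and {p1}.
On input a, block {p7,p8,p11} splits into {p7,p8} and {p11}.
No further refinement is possible. Final partition (8 blocks): {p3,p6} | {p2,p4,p9} | {p7,p8} | {p5} | {p10} | {p12} | {p1} | {p11}.
State p6 belongs to the block {p3,p6}, which has 2 states.

2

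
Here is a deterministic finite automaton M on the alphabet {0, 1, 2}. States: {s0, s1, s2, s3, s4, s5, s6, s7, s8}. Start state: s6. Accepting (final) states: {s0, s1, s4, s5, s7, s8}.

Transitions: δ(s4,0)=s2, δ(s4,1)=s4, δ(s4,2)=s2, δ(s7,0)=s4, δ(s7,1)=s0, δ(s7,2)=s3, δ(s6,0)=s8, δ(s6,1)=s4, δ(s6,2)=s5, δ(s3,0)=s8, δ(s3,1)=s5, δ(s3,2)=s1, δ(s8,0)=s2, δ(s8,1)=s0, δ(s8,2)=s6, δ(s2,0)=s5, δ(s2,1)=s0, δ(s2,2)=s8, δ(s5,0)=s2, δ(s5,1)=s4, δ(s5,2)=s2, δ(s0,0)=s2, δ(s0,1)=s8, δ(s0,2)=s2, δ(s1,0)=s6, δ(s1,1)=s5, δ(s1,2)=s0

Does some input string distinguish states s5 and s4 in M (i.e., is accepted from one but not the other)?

No

First remove the unreachable states {s1,s3,s7}; 6 states remain.
Start with accepting vs non-accepting: {s0,s4,s5,s8} | {s2,s6}.
Stable partition: {s0,s4,s5,s8} | {s2,s6} — 2 equivalence classes.
s5 and s4 lie in the same block of the stable partition, so they are equivalent — no string distinguishes them.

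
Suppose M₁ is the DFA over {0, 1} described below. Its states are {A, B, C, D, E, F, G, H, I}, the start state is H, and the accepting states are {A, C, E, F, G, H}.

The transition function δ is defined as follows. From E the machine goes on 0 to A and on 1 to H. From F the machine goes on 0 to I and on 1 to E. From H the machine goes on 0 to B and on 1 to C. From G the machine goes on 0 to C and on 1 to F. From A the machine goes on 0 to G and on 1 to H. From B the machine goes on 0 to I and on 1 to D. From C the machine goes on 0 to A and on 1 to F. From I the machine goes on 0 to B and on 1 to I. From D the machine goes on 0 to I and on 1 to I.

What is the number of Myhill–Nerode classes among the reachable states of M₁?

3

All states are reachable from the start state.
Initial partition by acceptance: {A,C,E,F,G,H} | {B,D,I}.
Split {A,C,E,F,G,H} by δ(·,0) → {A,C,E,G} and {F,H}.
The partition is now stable with 3 blocks: {A,C,E,G} | {B,D,I} | {F,H}.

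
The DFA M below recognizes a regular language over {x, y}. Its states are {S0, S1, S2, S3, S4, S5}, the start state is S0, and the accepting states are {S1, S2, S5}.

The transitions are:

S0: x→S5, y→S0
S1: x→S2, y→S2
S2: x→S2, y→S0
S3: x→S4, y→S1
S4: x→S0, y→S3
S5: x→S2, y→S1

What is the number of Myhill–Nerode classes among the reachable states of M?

4

First remove the unreachable states {S3,S4}; 4 states remain.
P0 = {S1,S2,S5} | {S0}.
On input y, block {S1,S2,S5} splits into {S1,S5} and {S2}.
On input y, block {S1,S5} splits into {S1} and {S5}.
Stable partition: {S1} | {S0} | {S2} | {S5} — 4 equivalence classes.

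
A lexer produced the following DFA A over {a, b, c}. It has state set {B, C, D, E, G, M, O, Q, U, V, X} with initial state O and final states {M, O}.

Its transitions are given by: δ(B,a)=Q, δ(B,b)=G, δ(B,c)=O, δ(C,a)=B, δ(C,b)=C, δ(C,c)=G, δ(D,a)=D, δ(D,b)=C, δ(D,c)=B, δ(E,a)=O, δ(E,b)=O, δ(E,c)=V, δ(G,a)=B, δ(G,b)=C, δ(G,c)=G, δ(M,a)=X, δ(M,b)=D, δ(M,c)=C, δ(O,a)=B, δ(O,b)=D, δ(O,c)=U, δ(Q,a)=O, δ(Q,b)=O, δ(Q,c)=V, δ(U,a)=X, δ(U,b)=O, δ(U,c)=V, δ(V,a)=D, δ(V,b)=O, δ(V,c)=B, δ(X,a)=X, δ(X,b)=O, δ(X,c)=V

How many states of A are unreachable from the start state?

Starting at O and following transitions, the reachable set is {B, C, D, G, O, Q, U, V, X}. That leaves E, M unreachable — 2 in total.

2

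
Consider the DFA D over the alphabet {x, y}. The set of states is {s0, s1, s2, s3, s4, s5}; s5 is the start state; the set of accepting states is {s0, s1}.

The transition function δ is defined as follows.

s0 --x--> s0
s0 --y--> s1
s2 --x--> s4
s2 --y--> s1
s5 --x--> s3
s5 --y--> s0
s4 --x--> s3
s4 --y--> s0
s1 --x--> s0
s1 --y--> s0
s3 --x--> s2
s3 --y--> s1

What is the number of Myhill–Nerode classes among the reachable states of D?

2

Every state is reachable, so we keep all 6.
Initial partition by acceptance: {s0,s1} | {s2,s3,s4,s5}.
Stable partition: {s0,s1} | {s2,s3,s4,s5} — 2 equivalence classes.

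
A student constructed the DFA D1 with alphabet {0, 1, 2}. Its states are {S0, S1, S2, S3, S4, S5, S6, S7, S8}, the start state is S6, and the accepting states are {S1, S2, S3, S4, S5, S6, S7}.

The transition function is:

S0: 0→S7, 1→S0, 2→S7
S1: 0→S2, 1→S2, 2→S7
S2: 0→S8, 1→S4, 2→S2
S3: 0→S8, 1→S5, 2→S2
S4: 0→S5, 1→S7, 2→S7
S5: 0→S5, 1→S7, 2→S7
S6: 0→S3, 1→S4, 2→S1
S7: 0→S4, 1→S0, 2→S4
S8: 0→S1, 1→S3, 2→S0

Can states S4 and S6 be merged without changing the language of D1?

Every state is reachable, so we keep all 9.
Start with accepting vs non-accepting: {S1,S2,S3,S4,S5,S6,S7} | {S0,S8}.
On input 0, block {S1,S2,S3,S4,S5,S6,S7} splits into {S1,S4,S5,S6,S7} and {S2,S3}.
Refine {S1,S4,S5,S6,S7} on symbol 0: members go to different blocks, giving {S4,S5,S7} and {S1,S6}.
Refine {S4,S5,S7} on symbol 1: members go to different blocks, giving {S4,S5} and {S7}.
On input 0, block {S0,S8} splits into {S0} and {S8}.
On input 1, block {S1,S6} splits into {S1} and {S6}.
The partition is now stable with 7 blocks: {S4,S5} | {S0} | {S2,S3} | {S1} | {S7} | {S8} | {S6}.
S4 and S6 end up in different blocks, so they are distinguishable. For instance, the string '00' is accepted from only S4.

No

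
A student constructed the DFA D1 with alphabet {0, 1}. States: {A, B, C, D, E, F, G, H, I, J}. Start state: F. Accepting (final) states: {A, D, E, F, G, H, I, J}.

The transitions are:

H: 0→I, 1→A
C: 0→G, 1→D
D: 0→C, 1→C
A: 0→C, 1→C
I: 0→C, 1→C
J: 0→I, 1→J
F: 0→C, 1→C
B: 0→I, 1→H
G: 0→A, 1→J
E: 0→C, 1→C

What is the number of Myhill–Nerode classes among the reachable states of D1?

3

Reachable states from the start: {A,C,D,F,G,I,J}. Unreachable: {B,E,H} — drop them.
Initial partition by acceptance: {A,D,F,G,I,J} | {C}.
Refine {A,D,F,G,I,J} on symbol 0: members go to different blocks, giving {A,D,F,I} and {G,J}.
Stable partition: {A,D,F,I} | {C} | {G,J} — 3 equivalence classes.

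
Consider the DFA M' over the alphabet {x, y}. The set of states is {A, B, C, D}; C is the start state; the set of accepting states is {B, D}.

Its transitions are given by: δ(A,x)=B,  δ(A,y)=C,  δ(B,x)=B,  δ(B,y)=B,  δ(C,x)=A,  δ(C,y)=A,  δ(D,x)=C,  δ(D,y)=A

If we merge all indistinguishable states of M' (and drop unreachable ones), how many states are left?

3

States {D} cannot be reached from the start state, so discard them.
Initial partition by acceptance: {B} | {A,C}.
On input x, block {A,C} splits into {A} and {C}.
No further refinement is possible. Final partition (3 blocks): {B} | {A} | {C}.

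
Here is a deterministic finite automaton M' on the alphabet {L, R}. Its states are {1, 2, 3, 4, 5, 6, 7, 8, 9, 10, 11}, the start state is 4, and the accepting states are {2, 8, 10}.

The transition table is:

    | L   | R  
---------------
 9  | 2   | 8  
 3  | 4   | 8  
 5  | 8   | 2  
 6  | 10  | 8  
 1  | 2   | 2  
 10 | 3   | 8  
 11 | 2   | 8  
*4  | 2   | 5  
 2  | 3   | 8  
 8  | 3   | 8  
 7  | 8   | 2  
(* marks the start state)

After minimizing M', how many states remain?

4

States {1,6,7,9,10,11} cannot be reached from the start state, so discard them.
Initial partition by acceptance: {2,8} | {3,4,5}.
Refine {3,4,5} on symbol L: members go to different blocks, giving {4,5} and {3}.
On input R, block {4,5} splits into {4} and {5}.
No further refinement is possible. Final partition (4 blocks): {2,8} | {4} | {3} | {5}.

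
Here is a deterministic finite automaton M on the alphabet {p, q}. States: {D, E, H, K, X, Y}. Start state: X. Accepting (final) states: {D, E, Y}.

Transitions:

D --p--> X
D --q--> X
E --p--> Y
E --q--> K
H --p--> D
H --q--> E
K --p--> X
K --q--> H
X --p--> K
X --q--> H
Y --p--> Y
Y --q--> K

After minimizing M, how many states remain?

4

All states are reachable from the start state.
Initial partition by acceptance: {D,E,Y} | {H,K,X}.
Refine {D,E,Y} on symbol p: members go to different blocks, giving {E,Y} and {D}.
Split {H,K,X} by δ(·,p) → {K,X} and {H}.
The partition is now stable with 4 blocks: {E,Y} | {K,X} | {D} | {H}.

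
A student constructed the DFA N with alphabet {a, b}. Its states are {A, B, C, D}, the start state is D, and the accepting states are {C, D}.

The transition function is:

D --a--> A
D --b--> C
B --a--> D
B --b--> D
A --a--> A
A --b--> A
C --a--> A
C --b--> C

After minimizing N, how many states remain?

2

States {B} cannot be reached from the start state, so discard them.
Start with accepting vs non-accepting: {C,D} | {A}.
The partition is now stable with 2 blocks: {C,D} | {A}.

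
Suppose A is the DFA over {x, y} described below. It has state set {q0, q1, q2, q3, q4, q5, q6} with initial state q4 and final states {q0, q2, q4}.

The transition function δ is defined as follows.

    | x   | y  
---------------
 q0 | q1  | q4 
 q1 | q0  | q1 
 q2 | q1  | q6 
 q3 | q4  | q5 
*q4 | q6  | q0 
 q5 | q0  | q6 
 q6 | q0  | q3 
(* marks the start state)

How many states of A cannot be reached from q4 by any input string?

BFS from q4 reaches {q0, q1, q3, q4, q5, q6}; the 1 state(s) q2 are never visited.

1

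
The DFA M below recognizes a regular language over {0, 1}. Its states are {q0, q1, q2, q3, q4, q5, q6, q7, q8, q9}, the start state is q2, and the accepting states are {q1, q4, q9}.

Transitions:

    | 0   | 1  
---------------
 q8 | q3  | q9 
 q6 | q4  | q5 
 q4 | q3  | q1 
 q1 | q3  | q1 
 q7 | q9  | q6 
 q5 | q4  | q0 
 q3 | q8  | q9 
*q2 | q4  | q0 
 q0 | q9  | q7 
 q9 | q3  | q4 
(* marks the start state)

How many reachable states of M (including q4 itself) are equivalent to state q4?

Initial partition by acceptance: {q1,q4,q9} | {q0,q2,q3,q5,q6,q7,q8}.
Refine {q0,q2,q3,q5,q6,q7,q8} on symbol 0: members go to different blocks, giving {q0,q2,q5,q6,q7} and {q3,q8}.
Stable partition: {q1,q4,q9} | {q0,q2,q5,q6,q7} | {q3,q8} — 3 equivalence classes.
The equivalence class containing q4 is {q1,q4,q9}, of size 3.

3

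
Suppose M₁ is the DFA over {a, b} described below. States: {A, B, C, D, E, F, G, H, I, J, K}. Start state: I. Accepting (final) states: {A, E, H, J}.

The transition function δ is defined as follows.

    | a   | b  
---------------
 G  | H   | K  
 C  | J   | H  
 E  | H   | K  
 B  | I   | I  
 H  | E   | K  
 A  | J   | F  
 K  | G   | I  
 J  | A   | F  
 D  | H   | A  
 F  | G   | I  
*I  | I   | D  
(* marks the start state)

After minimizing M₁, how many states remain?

Reachable states from the start: {A,D,E,F,G,H,I,J,K}. Unreachable: {B,C} — drop them.
Start with accepting vs non-accepting: {A,E,H,J} | {D,F,G,I,K}.
Refine {D,F,G,I,K} on symbol a: members go to different blocks, giving {F,I,K} and {D,G}.
Refine {F,I,K} on symbol a: members go to different blocks, giving {F,K} and {I}.
Split {D,G} by δ(·,b) → {D} and {G}.
The partition is now stable with 5 blocks: {A,E,H,J} | {F,K} | {D} | {I} | {G}.

5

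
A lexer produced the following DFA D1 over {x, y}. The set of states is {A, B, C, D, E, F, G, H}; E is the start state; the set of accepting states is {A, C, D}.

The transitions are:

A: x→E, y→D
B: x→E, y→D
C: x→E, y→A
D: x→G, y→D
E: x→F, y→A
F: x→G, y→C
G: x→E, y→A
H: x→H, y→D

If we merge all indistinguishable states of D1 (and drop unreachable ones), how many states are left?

2

States {B,H} cannot be reached from the start state, so discard them.
Initial partition by acceptance: {A,C,D} | {E,F,G}.
No further refinement is possible. Final partition (2 blocks): {A,C,D} | {E,F,G}.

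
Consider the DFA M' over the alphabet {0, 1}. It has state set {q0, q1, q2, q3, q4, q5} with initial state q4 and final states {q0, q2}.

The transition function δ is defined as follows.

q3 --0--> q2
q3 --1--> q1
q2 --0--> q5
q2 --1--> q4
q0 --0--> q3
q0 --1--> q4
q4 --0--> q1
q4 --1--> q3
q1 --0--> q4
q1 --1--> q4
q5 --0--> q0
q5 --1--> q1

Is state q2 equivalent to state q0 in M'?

P0 = {q0,q2} | {q1,q3,q4,q5}.
Split {q1,q3,q4,q5} by δ(·,0) → {q1,q4} and {q3,q5}.
Refine {q1,q4} on symbol 1: members go to different blocks, giving {q1} and {q4}.
No further refinement is possible. Final partition (4 blocks): {q0,q2} | {q1} | {q3,q5} | {q4}.
q2 and q0 lie in the same block of the stable partition, so they are equivalent — no string distinguishes them.

Yes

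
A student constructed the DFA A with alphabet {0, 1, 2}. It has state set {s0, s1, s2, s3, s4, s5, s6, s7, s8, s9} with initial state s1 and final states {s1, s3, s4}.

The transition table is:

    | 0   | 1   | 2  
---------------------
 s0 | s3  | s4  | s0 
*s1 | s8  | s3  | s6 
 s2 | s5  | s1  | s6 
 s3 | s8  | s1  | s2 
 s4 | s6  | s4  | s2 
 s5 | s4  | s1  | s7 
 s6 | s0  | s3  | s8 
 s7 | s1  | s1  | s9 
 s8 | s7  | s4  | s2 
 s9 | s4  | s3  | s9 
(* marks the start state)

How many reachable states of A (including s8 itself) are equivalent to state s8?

3

All states are reachable from the start state.
Initial partition by acceptance: {s1,s3,s4} | {s0,s2,s5,s6,s7,s8,s9}.
On input 0, block {s0,s2,s5,s6,s7,s8,s9} splits into {s0,s5,s7,s9} and {s2,s6,s8}.
Stable partition: {s1,s3,s4} | {s0,s5,s7,s9} | {s2,s6,s8} — 3 equivalence classes.
The equivalence class containing s8 is {s2,s6,s8}, of size 3.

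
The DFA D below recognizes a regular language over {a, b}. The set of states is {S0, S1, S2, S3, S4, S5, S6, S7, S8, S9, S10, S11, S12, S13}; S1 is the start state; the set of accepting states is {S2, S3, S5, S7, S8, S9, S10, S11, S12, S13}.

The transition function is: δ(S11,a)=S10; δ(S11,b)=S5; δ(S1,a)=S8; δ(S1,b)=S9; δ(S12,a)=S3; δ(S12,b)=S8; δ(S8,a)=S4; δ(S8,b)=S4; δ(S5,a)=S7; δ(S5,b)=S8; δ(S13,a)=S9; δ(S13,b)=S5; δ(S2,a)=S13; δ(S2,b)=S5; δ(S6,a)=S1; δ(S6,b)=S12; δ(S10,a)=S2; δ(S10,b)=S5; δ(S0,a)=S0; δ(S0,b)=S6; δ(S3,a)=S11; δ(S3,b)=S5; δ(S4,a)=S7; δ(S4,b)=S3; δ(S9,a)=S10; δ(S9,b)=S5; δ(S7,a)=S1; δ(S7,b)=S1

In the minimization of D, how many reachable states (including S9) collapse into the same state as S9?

States {S0,S6,S12} cannot be reached from the start state, so discard them.
Initial partition by acceptance: {S2,S3,S5,S7,S8,S9,S10,S11,S13} | {S1,S4}.
Split {S2,S3,S5,S7,S8,S9,S10,S11,S13} by δ(·,a) → {S2,S3,S5,S9,S10,S11,S13} and {S7,S8}.
Split {S2,S3,S5,S9,S10,S11,S13} by δ(·,a) → {S2,S3,S9,S10,S11,S13} and {S5}.
No further refinement is possible. Final partition (4 blocks): {S2,S3,S9,S10,S11,S13} | {S1,S4} | {S7,S8} | {S5}.
The equivalence class containing S9 is {S2,S3,S9,S10,S11,S13}, of size 6.

6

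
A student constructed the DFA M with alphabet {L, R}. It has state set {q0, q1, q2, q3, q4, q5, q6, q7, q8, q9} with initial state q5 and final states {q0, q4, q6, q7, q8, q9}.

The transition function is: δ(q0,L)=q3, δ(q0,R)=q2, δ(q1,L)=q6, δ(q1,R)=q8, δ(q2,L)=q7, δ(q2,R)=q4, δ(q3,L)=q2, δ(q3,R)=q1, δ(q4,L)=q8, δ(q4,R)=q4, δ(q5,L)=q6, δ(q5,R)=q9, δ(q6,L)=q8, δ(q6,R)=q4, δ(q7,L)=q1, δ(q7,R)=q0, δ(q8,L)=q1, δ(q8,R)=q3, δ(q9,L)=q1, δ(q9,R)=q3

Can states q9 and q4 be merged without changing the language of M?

Start with accepting vs non-accepting: {q0,q4,q6,q7,q8,q9} | {q1,q2,q3,q5}.
On input L, block {q0,q4,q6,q7,q8,q9} splits into {q0,q7,q8,q9} and {q4,q6}.
Refine {q0,q7,q8,q9} on symbol R: members go to different blocks, giving {q0,q8,q9} and {q7}.
Split {q1,q2,q3,q5} by δ(·,L) → {q1,q5} and {q2} and {q3}.
Refine {q0,q8,q9} on symbol L: members go to different blocks, giving {q8,q9} and {q0}.
Stable partition: {q8,q9} | {q1,q5} | {q4,q6} | {q7} | {q2} | {q3} | {q0} — 7 equivalence classes.
q9 and q4 end up in different blocks, so they are distinguishable. For instance, the string 'L' is accepted from only q4.

No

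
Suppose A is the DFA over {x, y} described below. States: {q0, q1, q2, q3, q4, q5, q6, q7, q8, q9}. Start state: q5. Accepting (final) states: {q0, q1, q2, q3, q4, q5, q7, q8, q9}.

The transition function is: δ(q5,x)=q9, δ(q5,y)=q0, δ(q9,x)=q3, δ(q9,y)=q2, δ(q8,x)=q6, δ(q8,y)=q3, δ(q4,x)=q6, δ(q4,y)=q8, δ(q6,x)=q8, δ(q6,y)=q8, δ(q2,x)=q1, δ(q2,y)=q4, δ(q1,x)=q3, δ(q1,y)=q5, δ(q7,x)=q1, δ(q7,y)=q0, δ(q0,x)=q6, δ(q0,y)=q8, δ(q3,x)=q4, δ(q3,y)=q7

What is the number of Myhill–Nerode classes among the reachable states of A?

Initial partition by acceptance: {q0,q1,q2,q3,q4,q5,q7,q8,q9} | {q6}.
Refine {q0,q1,q2,q3,q4,q5,q7,q8,q9} on symbol x: members go to different blocks, giving {q1,q2,q3,q5,q7,q9} and {q0,q4,q8}.
On input x, block {q1,q2,q3,q5,q7,q9} splits into {q1,q2,q5,q7,q9} and {q3}.
On input x, block {q1,q2,q5,q7,q9} splits into {q2,q5,q7} and {q1,q9}.
Split {q0,q4,q8} by δ(·,y) → {q0,q4} and {q8}.
The partition is now stable with 6 blocks: {q2,q5,q7} | {q6} | {q0,q4} | {q3} | {q1,q9} | {q8}.

6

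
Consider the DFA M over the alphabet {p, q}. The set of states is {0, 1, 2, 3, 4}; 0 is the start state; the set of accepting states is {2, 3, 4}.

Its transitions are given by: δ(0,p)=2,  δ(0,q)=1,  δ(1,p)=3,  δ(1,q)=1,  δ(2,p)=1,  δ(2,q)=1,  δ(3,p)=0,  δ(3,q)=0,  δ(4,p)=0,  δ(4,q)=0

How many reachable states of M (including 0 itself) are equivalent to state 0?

Reachable states from the start: {0,1,2,3}. Unreachable: {4} — drop them.
Start with accepting vs non-accepting: {2,3} | {0,1}.
Stable partition: {2,3} | {0,1} — 2 equivalence classes.
The equivalence class containing 0 is {0,1}, of size 2.

2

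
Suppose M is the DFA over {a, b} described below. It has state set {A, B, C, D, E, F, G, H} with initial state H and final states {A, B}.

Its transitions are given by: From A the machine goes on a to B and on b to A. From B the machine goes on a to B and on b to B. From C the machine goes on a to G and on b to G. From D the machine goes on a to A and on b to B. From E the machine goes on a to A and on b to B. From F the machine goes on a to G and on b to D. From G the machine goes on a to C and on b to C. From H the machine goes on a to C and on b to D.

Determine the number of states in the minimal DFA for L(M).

4

First remove the unreachable states {E,F}; 6 states remain.
Start with accepting vs non-accepting: {A,B} | {C,D,G,H}.
Refine {C,D,G,H} on symbol a: members go to different blocks, giving {C,G,H} and {D}.
Refine {C,G,H} on symbol b: members go to different blocks, giving {C,G} and {H}.
Stable partition: {A,B} | {C,G} | {D} | {H} — 4 equivalence classes.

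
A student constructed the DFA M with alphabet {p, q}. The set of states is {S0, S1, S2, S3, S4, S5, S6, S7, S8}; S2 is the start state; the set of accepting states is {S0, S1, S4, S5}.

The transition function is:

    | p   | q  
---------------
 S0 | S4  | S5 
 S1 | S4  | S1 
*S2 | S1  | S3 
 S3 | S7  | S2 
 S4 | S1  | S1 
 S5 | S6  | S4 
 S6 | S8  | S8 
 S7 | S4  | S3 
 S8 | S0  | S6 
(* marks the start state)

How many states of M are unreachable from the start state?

No path from S2 leads to S0, S5, S6, S8; the other 5 states are all reachable.

4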